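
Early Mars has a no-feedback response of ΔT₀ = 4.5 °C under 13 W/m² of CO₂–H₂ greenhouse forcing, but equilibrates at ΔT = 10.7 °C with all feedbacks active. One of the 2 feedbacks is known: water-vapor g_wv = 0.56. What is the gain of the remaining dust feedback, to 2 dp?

Amplification A = ΔT/ΔT₀ = 10.7/4.5 = 2.378.
Total gain g = 1 − 1/A = 1 − 1/2.378 = 0.5795.
The known gain is 0.56.
g_dust = 0.5795 − 0.56 = 0.02.

0.02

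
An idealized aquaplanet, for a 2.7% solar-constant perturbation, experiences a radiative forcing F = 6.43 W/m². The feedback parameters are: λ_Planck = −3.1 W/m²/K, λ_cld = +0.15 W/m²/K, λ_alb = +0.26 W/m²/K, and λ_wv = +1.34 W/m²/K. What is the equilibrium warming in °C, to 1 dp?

Net feedback parameter λ = (−3.1) + (+0.15) + (+0.26) + (+1.34) = -1.35 W/m²/K.
ΔT = −F/λ = −6.43/(-1.35) = 4.8 °C.

4.8 °C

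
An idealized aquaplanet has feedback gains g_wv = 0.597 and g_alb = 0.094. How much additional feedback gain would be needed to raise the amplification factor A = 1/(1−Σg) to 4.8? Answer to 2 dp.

0.10

Current total gain = 0.691.
Target gain for A = 4.8: g* = 1 − 1/4.8 = 0.7917.
Additional gain needed = 0.7917 − 0.691 = 0.10.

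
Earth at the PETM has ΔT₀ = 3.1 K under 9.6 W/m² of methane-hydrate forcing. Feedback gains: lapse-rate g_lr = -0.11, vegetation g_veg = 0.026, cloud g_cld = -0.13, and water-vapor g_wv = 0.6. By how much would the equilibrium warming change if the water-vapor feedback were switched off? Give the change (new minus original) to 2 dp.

Original: g = 0.386, ΔT = 3.1/(1−0.386) = 5.0489 K.
Without water-vapor: g' = -0.214, ΔT' = 3.1/(1+0.214) = 2.5535 K.
Change = 2.5535 − 5.0489 = -2.50 K.

-2.50 K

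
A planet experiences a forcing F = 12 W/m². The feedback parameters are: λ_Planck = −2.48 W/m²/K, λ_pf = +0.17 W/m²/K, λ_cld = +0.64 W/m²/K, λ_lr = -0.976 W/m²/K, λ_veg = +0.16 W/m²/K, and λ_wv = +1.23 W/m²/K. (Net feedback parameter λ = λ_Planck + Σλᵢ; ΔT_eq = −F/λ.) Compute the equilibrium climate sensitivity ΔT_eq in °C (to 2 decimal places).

Net feedback parameter λ = (−2.48) + (+0.17) + (+0.64) + (-0.976) + (+0.16) + (+1.23) = -1.256 W/m²/K.
ΔT = −F/λ = −12/(-1.256) = 9.55 °C.

9.55 °C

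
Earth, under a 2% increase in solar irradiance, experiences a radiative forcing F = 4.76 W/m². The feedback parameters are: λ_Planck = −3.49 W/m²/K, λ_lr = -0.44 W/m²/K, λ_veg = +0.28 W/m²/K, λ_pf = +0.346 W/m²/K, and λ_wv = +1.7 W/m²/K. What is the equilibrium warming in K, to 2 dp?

Net feedback parameter λ = (−3.49) + (-0.44) + (+0.28) + (+0.346) + (+1.7) = -1.604 W/m²/K.
ΔT = −F/λ = −4.76/(-1.604) = 2.97 K.

2.97 K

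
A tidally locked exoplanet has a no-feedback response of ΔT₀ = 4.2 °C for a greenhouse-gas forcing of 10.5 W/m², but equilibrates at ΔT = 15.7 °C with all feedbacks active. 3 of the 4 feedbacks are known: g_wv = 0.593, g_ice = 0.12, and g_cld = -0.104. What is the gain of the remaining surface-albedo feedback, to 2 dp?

0.12

Amplification A = ΔT/ΔT₀ = 15.7/4.2 = 3.738.
Total gain g = 1 − 1/A = 1 − 1/3.738 = 0.7325.
Known gains sum to 0.593 + 0.12 − 0.104 = 0.609.
g_alb = 0.7325 − 0.609 = 0.12.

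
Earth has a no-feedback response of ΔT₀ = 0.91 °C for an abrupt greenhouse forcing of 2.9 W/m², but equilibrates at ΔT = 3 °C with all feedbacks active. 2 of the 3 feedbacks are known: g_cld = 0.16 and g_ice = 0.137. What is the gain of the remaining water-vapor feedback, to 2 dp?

Amplification A = ΔT/ΔT₀ = 3/0.91 = 3.297.
Total gain g = 1 − 1/A = 1 − 1/3.297 = 0.6967.
Known gains sum to 0.16 + 0.137 = 0.297.
g_wv = 0.6967 − 0.297 = 0.40.

0.40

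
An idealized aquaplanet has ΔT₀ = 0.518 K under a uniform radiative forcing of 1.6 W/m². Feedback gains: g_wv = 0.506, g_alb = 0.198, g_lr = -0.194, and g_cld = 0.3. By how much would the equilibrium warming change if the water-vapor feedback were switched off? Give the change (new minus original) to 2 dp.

Original: g = 0.81, ΔT = 0.518/(1−0.81) = 2.7263 K.
Without water-vapor: g' = 0.304, ΔT' = 0.518/(1−0.304) = 0.7443 K.
Change = 0.7443 − 2.7263 = -1.98 K.

-1.98 K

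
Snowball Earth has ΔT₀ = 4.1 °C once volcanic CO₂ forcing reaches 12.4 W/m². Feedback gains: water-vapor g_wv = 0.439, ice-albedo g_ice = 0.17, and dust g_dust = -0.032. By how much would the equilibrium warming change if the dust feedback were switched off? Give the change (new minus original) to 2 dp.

Original: g = 0.577, ΔT = 4.1/(1−0.577) = 9.6927 °C.
Without dust: g' = 0.609, ΔT' = 4.1/(1−0.609) = 10.4859 °C.
Change = 10.4859 − 9.6927 = 0.79 °C.

0.79 °C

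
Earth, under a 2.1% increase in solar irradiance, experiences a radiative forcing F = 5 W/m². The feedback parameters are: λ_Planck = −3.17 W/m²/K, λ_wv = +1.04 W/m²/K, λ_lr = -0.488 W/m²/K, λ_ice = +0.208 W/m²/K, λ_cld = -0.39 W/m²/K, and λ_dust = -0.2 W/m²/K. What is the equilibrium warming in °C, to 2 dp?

Net feedback parameter λ = (−3.17) + (+1.04) + (-0.488) + (+0.208) + (-0.39) + (-0.2) = -3 W/m²/K.
ΔT = −F/λ = −5/(-3) = 1.67 °C.

1.67 °C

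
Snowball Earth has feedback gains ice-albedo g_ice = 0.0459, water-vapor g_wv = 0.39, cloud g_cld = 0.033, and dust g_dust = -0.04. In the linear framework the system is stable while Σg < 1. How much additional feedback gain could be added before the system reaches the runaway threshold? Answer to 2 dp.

0.57

Current total gain = 0.0459 + 0.39 + 0.033 − 0.04 = 0.4289.
Margin to runaway = 1 − 0.4289 = 0.57.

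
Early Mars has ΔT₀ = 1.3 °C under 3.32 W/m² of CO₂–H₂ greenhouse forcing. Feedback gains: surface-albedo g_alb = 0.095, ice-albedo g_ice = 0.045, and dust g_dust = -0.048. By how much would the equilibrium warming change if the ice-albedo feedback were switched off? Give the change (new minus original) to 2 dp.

-0.07 °C

Original: g = 0.092, ΔT = 1.3/(1−0.092) = 1.4317 °C.
Without ice-albedo: g' = 0.047, ΔT' = 1.3/(1−0.047) = 1.3641 °C.
Change = 1.3641 − 1.4317 = -0.07 °C.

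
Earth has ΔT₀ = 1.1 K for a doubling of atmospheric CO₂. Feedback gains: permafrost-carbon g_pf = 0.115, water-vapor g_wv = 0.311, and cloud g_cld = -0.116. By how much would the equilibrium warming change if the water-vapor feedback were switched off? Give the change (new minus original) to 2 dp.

Original: g = 0.31, ΔT = 1.1/(1−0.31) = 1.5942 K.
Without water-vapor: g' = -0.001, ΔT' = 1.1/(1+0.001) = 1.0989 K.
Change = 1.0989 − 1.5942 = -0.50 K.

-0.50 K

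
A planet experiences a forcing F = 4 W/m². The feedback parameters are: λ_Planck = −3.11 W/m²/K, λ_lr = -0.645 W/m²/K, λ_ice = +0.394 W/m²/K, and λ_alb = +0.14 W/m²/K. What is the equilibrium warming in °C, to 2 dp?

Net feedback parameter λ = (−3.11) + (-0.645) + (+0.394) + (+0.14) = -3.221 W/m²/K.
ΔT = −F/λ = −4/(-3.221) = 1.24 °C.

1.24 °C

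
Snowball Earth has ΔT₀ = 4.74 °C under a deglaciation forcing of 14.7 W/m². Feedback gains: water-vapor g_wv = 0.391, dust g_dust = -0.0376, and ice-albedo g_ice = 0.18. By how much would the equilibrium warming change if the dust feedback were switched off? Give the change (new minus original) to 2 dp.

Original: g = 0.5334, ΔT = 4.74/(1−0.5334) = 10.1586 °C.
Without dust: g' = 0.571, ΔT' = 4.74/(1−0.571) = 11.0490 °C.
Change = 11.0490 − 10.1586 = 0.89 °C.

0.89 °C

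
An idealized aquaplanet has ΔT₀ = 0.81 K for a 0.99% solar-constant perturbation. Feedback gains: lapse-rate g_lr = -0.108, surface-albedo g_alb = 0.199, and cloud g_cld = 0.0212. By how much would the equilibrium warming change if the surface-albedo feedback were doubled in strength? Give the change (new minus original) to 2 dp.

0.26 K

Original: g = 0.1122, ΔT = 0.81/(1−0.1122) = 0.9124 K.
With doubled surface-albedo: g' = 0.3112, ΔT' = 0.81/(1−0.3112) = 1.1760 K.
Change = 1.1760 − 0.9124 = 0.26 K.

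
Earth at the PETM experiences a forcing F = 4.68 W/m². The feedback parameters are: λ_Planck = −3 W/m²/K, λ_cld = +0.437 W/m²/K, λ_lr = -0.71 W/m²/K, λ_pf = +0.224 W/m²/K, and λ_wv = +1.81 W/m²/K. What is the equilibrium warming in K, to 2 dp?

Net feedback parameter λ = (−3) + (+0.437) + (-0.71) + (+0.224) + (+1.81) = -1.239 W/m²/K.
ΔT = −F/λ = −4.68/(-1.239) = 3.78 K.

3.78 K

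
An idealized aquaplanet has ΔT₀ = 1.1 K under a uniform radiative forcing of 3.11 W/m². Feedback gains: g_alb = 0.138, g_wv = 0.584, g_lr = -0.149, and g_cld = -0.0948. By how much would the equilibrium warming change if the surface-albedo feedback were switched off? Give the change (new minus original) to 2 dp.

-0.44 K

Original: g = 0.4782, ΔT = 1.1/(1−0.4782) = 2.1081 K.
Without surface-albedo: g' = 0.3402, ΔT' = 1.1/(1−0.3402) = 1.6672 K.
Change = 1.6672 − 2.1081 = -0.44 K.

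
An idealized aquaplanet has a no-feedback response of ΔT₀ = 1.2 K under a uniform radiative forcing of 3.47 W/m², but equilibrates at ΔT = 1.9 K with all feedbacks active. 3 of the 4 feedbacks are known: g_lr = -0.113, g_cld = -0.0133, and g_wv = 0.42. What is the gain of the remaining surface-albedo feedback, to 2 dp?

Amplification A = ΔT/ΔT₀ = 1.9/1.2 = 1.583.
Total gain g = 1 − 1/A = 1 − 1/1.583 = 0.3683.
Known gains sum to -0.113 − 0.0133 + 0.42 = 0.2937.
g_alb = 0.3683 − 0.2937 = 0.07.

0.07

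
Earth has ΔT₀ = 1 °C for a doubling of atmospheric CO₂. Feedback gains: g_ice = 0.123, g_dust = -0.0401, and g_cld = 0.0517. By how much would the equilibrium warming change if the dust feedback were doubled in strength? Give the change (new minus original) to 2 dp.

-0.05 °C

Original: g = 0.1346, ΔT = 1/(1−0.1346) = 1.1555 °C.
With doubled dust: g' = 0.0945, ΔT' = 1/(1−0.0945) = 1.1044 °C.
Change = 1.1044 − 1.1555 = -0.05 °C.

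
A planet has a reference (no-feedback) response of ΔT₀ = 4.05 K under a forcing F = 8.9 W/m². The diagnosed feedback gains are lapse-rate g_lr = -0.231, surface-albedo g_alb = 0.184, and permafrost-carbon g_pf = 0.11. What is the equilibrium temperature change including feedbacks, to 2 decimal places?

4.32 K

Total gain g = -0.231 + 0.184 + 0.11 = 0.063.
Amplification A = 1/(1 − 0.063) = 1.067.
ΔT = 4.05 × 1.067 = 4.32 K.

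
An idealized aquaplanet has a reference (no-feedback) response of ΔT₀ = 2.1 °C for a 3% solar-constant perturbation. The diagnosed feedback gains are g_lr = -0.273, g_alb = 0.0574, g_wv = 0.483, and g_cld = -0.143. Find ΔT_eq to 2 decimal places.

2.40 °C

Total gain g = -0.273 + 0.0574 + 0.483 − 0.143 = 0.1244.
Amplification A = 1/(1 − 0.1244) = 1.142.
ΔT = 2.1 × 1.142 = 2.40 °C.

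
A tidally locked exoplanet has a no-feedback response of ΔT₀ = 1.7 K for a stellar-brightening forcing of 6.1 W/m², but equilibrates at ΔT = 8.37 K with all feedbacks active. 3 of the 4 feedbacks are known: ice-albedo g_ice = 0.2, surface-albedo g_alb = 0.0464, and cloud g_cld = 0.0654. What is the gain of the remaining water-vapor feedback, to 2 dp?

Amplification A = ΔT/ΔT₀ = 8.37/1.7 = 4.924.
Total gain g = 1 − 1/A = 1 − 1/4.924 = 0.7969.
Known gains sum to 0.2 + 0.0464 + 0.0654 = 0.3118.
g_wv = 0.7969 − 0.3118 = 0.49.

0.49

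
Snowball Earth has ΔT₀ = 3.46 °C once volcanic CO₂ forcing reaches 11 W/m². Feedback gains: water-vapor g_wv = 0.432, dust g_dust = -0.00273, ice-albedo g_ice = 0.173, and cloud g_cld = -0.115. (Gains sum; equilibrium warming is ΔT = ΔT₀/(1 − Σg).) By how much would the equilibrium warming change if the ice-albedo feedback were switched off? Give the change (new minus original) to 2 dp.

Original: g = 0.48727, ΔT = 3.46/(1−0.48727) = 6.7482 °C.
Without ice-albedo: g' = 0.31427, ΔT' = 3.46/(1−0.31427) = 5.0457 °C.
Change = 5.0457 − 6.7482 = -1.70 °C.

-1.70 °C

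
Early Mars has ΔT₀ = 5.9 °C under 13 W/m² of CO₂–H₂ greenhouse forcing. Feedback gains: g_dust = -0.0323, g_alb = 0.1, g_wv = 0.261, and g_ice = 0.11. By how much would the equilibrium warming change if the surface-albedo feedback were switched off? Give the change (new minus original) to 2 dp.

-1.59 °C

Original: g = 0.4387, ΔT = 5.9/(1−0.4387) = 10.5113 °C.
Without surface-albedo: g' = 0.3387, ΔT' = 5.9/(1−0.3387) = 8.9218 °C.
Change = 8.9218 − 10.5113 = -1.59 °C.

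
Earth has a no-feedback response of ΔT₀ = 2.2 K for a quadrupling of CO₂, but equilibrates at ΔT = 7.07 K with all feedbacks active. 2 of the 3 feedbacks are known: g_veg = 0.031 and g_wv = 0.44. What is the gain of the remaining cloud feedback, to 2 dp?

0.22

Amplification A = ΔT/ΔT₀ = 7.07/2.2 = 3.214.
Total gain g = 1 − 1/A = 1 − 1/3.214 = 0.6889.
Known gains sum to 0.031 + 0.44 = 0.471.
g_cld = 0.6889 − 0.471 = 0.22.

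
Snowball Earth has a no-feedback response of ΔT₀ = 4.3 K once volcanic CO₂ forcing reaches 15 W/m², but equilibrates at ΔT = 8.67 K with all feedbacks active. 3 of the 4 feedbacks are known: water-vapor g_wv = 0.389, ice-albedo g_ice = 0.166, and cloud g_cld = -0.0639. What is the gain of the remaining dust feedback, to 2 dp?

Amplification A = ΔT/ΔT₀ = 8.67/4.3 = 2.016.
Total gain g = 1 − 1/A = 1 − 1/2.016 = 0.504.
Known gains sum to 0.389 + 0.166 − 0.0639 = 0.4911.
g_dust = 0.504 − 0.4911 = 0.01.

0.01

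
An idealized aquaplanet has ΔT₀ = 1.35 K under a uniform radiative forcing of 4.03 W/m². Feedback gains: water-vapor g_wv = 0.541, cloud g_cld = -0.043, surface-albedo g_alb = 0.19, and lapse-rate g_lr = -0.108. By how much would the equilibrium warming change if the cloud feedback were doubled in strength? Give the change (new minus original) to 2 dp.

-0.30 K

Original: g = 0.58, ΔT = 1.35/(1−0.58) = 3.2143 K.
With doubled cloud: g' = 0.537, ΔT' = 1.35/(1−0.537) = 2.9158 K.
Change = 2.9158 − 3.2143 = -0.30 K.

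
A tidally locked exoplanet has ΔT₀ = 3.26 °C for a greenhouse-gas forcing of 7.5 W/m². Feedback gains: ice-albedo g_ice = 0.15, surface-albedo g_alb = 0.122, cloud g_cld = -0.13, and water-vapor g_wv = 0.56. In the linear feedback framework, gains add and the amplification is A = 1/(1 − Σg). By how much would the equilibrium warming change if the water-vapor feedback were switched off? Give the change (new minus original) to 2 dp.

-7.14 °C

Original: g = 0.702, ΔT = 3.26/(1−0.702) = 10.9396 °C.
Without water-vapor: g' = 0.142, ΔT' = 3.26/(1−0.142) = 3.7995 °C.
Change = 3.7995 − 10.9396 = -7.14 °C.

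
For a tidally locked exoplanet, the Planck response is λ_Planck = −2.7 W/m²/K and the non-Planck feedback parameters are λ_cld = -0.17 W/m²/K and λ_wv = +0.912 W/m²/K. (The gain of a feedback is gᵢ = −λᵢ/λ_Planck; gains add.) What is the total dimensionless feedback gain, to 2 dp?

0.27

Convert to gains: g_cld = -0.17/2.7 = -0.06296; g_wv = 0.912/2.7 = 0.3378.
Total gain g = 0.27484.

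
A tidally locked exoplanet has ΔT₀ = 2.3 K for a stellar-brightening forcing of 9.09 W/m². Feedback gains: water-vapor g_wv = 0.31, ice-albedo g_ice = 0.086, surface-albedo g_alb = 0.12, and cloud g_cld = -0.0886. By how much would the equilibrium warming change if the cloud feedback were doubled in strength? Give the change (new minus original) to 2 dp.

-0.54 K

Original: g = 0.4274, ΔT = 2.3/(1−0.4274) = 4.0168 K.
With doubled cloud: g' = 0.3388, ΔT' = 2.3/(1−0.3388) = 3.4785 K.
Change = 3.4785 − 4.0168 = -0.54 K.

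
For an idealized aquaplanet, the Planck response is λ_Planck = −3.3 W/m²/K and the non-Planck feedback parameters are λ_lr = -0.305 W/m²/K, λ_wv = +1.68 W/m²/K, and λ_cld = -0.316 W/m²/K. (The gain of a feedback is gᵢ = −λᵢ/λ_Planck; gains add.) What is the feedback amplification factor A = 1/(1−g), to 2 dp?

Convert to gains: g_lr = -0.305/3.3 = -0.09242; g_wv = 1.68/3.3 = 0.5091; g_cld = -0.316/3.3 = -0.09576.
Total gain g = 0.32092.
A = 1/(1 − 0.32092) = 1.47.

1.47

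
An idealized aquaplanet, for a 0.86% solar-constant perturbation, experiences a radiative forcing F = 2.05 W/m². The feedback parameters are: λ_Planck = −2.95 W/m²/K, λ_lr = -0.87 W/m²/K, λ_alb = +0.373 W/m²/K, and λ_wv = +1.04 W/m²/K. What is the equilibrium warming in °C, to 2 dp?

Net feedback parameter λ = (−2.95) + (-0.87) + (+0.373) + (+1.04) = -2.407 W/m²/K.
ΔT = −F/λ = −2.05/(-2.407) = 0.85 °C.

0.85 °C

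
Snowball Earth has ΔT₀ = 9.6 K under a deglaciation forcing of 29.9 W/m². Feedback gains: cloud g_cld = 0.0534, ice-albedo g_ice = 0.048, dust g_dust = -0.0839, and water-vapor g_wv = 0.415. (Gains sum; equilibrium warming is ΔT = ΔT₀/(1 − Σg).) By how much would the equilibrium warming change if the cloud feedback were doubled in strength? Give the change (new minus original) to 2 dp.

1.76 K

Original: g = 0.4325, ΔT = 9.6/(1−0.4325) = 16.9163 K.
With doubled cloud: g' = 0.4859, ΔT' = 9.6/(1−0.4859) = 18.6734 K.
Change = 18.6734 − 16.9163 = 1.76 K.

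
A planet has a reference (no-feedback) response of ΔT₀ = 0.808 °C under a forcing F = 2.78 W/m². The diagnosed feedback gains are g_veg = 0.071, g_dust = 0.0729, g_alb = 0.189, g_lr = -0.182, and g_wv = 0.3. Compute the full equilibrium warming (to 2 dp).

Total gain g = 0.071 + 0.0729 + 0.189 − 0.182 + 0.3 = 0.4509.
Amplification A = 1/(1 − 0.4509) = 1.821.
ΔT = 0.808 × 1.821 = 1.47 °C.

1.47 °C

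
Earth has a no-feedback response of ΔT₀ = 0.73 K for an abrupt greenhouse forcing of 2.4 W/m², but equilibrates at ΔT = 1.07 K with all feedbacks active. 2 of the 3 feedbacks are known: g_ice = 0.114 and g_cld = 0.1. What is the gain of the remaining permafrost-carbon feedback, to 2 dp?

0.10

Amplification A = ΔT/ΔT₀ = 1.07/0.73 = 1.466.
Total gain g = 1 − 1/A = 1 − 1/1.466 = 0.3179.
Known gains sum to 0.114 + 0.1 = 0.214.
g_pf = 0.3179 − 0.214 = 0.10.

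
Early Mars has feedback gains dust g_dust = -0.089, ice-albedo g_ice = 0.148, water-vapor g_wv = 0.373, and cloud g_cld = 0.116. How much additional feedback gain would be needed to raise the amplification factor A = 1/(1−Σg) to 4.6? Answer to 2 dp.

Current total gain = 0.548.
Target gain for A = 4.6: g* = 1 − 1/4.6 = 0.7826.
Additional gain needed = 0.7826 − 0.548 = 0.23.

0.23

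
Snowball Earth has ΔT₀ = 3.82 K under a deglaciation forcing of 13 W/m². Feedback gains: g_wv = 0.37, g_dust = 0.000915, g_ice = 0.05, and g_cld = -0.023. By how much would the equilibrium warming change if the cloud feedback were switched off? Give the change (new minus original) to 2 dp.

Original: g = 0.397915, ΔT = 3.82/(1−0.397915) = 6.3446 K.
Without cloud: g' = 0.420915, ΔT' = 3.82/(1−0.420915) = 6.5966 K.
Change = 6.5966 − 6.3446 = 0.25 K.

0.25 K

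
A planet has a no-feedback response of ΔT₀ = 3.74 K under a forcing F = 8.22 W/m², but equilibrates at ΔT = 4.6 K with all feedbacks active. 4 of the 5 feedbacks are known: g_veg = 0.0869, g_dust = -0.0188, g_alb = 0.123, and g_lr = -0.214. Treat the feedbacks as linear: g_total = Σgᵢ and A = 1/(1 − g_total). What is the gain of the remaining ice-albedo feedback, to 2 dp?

0.21

Amplification A = ΔT/ΔT₀ = 4.6/3.74 = 1.23.
Total gain g = 1 − 1/A = 1 − 1/1.23 = 0.187.
Known gains sum to 0.0869 − 0.0188 + 0.123 − 0.214 = -0.0229.
g_ice = 0.187 + 0.0229 = 0.21.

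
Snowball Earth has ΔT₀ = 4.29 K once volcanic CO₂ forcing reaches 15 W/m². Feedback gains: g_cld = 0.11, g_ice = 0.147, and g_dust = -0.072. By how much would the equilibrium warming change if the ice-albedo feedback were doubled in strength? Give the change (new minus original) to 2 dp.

1.16 K

Original: g = 0.185, ΔT = 4.29/(1−0.185) = 5.2638 K.
With doubled ice-albedo: g' = 0.332, ΔT' = 4.29/(1−0.332) = 6.4222 K.
Change = 6.4222 − 5.2638 = 1.16 K.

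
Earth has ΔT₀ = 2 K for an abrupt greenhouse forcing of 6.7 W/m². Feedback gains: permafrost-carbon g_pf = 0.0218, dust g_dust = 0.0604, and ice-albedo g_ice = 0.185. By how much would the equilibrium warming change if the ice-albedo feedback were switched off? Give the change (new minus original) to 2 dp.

-0.55 K

Original: g = 0.2672, ΔT = 2/(1−0.2672) = 2.7293 K.
Without ice-albedo: g' = 0.0822, ΔT' = 2/(1−0.0822) = 2.1791 K.
Change = 2.1791 − 2.7293 = -0.55 K.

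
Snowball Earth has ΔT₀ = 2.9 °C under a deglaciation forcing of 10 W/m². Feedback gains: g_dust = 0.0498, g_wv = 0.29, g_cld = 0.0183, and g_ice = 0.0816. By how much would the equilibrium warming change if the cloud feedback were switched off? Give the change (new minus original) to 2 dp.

-0.16 °C

Original: g = 0.4397, ΔT = 2.9/(1−0.4397) = 5.1758 °C.
Without cloud: g' = 0.4214, ΔT' = 2.9/(1−0.4214) = 5.0121 °C.
Change = 5.0121 − 5.1758 = -0.16 °C.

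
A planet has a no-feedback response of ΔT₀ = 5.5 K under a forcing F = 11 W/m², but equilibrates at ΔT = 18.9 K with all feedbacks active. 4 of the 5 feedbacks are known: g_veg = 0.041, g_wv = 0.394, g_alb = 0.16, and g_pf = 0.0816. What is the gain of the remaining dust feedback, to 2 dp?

Amplification A = ΔT/ΔT₀ = 18.9/5.5 = 3.436.
Total gain g = 1 − 1/A = 1 − 1/3.436 = 0.709.
Known gains sum to 0.041 + 0.394 + 0.16 + 0.0816 = 0.6766.
g_dust = 0.709 − 0.6766 = 0.03.

0.03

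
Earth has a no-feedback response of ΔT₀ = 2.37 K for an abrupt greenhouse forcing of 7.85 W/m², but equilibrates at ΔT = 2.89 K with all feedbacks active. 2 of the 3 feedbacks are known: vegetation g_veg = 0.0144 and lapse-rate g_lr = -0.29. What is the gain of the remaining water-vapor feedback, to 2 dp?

0.46

Amplification A = ΔT/ΔT₀ = 2.89/2.37 = 1.219.
Total gain g = 1 − 1/A = 1 − 1/1.219 = 0.1797.
Known gains sum to 0.0144 − 0.29 = -0.2756.
g_wv = 0.1797 + 0.2756 = 0.46.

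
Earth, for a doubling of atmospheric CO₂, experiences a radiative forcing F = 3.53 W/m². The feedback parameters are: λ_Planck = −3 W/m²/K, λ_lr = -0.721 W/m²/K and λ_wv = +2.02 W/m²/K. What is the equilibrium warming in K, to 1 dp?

Net feedback parameter λ = (−3) + (-0.721) + (+2.02) = -1.701 W/m²/K.
ΔT = −F/λ = −3.53/(-1.701) = 2.1 K.

2.1 K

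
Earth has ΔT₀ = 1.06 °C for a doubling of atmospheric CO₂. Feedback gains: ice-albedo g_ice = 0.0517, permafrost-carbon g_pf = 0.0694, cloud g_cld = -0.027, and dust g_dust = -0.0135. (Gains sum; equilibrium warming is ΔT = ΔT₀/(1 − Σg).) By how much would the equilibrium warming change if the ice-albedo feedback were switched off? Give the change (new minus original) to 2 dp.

-0.06 °C

Original: g = 0.0806, ΔT = 1.06/(1−0.0806) = 1.1529 °C.
Without ice-albedo: g' = 0.0289, ΔT' = 1.06/(1−0.0289) = 1.0915 °C.
Change = 1.0915 − 1.1529 = -0.06 °C.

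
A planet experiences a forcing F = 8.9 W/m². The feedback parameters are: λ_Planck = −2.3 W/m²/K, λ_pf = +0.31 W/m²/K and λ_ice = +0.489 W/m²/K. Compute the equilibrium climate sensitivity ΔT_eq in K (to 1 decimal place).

Net feedback parameter λ = (−2.3) + (+0.31) + (+0.489) = -1.501 W/m²/K.
ΔT = −F/λ = −8.9/(-1.501) = 5.9 K.

5.9 K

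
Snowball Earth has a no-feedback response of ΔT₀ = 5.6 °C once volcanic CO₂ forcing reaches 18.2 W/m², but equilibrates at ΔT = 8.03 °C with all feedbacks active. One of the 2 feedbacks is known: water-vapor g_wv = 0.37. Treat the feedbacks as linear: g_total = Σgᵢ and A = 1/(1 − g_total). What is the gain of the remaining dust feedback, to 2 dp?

-0.07

Amplification A = ΔT/ΔT₀ = 8.03/5.6 = 1.434.
Total gain g = 1 − 1/A = 1 − 1/1.434 = 0.3026.
The known gain is 0.37.
g_dust = 0.3026 − 0.37 = -0.07.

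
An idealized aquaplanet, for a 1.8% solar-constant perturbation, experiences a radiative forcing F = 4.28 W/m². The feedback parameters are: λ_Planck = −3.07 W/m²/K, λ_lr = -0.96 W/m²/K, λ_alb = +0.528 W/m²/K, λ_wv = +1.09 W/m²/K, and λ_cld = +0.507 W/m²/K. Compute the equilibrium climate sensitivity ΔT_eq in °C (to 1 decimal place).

Net feedback parameter λ = (−3.07) + (-0.96) + (+0.528) + (+1.09) + (+0.507) = -1.905 W/m²/K.
ΔT = −F/λ = −4.28/(-1.905) = 2.2 °C.

2.2 °C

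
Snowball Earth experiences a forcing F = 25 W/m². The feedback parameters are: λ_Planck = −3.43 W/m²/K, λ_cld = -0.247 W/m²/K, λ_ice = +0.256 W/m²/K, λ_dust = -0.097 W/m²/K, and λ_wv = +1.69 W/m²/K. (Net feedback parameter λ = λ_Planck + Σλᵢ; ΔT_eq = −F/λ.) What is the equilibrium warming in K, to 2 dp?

13.68 K

Net feedback parameter λ = (−3.43) + (-0.247) + (+0.256) + (-0.097) + (+1.69) = -1.828 W/m²/K.
ΔT = −F/λ = −25/(-1.828) = 13.68 K.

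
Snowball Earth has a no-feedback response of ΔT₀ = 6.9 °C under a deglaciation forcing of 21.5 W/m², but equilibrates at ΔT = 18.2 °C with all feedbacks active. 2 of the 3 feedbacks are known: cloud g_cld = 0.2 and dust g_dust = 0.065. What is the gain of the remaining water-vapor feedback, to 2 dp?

0.36

Amplification A = ΔT/ΔT₀ = 18.2/6.9 = 2.638.
Total gain g = 1 − 1/A = 1 − 1/2.638 = 0.6209.
Known gains sum to 0.2 + 0.065 = 0.265.
g_wv = 0.6209 − 0.265 = 0.36.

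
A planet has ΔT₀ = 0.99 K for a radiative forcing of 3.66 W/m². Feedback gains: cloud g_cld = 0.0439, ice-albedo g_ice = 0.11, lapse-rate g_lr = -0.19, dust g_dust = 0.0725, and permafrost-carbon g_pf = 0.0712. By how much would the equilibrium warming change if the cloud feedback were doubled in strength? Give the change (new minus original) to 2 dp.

0.06 K

Original: g = 0.1076, ΔT = 0.99/(1−0.1076) = 1.1094 K.
With doubled cloud: g' = 0.1515, ΔT' = 0.99/(1−0.1515) = 1.1668 K.
Change = 1.1668 − 1.1094 = 0.06 K.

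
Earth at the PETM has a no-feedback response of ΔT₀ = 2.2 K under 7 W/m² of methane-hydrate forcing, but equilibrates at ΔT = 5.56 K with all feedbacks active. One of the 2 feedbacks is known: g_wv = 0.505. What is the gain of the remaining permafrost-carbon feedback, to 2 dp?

0.10

Amplification A = ΔT/ΔT₀ = 5.56/2.2 = 2.527.
Total gain g = 1 − 1/A = 1 − 1/2.527 = 0.6043.
The known gain is 0.505.
g_pf = 0.6043 − 0.505 = 0.10.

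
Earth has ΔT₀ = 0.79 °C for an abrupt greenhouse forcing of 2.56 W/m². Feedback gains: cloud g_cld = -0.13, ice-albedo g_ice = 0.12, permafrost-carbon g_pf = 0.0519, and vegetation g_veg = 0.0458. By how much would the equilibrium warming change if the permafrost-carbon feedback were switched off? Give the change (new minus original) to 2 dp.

Original: g = 0.0877, ΔT = 0.79/(1−0.0877) = 0.8659 °C.
Without permafrost-carbon: g' = 0.0358, ΔT' = 0.79/(1−0.0358) = 0.8193 °C.
Change = 0.8193 − 0.8659 = -0.05 °C.

-0.05 °C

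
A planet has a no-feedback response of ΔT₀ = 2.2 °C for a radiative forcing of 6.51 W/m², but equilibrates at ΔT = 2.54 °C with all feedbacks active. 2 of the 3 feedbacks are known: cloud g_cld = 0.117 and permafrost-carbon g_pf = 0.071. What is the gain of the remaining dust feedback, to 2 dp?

-0.05

Amplification A = ΔT/ΔT₀ = 2.54/2.2 = 1.155.
Total gain g = 1 − 1/A = 1 − 1/1.155 = 0.1342.
Known gains sum to 0.117 + 0.071 = 0.188.
g_dust = 0.1342 − 0.188 = -0.05.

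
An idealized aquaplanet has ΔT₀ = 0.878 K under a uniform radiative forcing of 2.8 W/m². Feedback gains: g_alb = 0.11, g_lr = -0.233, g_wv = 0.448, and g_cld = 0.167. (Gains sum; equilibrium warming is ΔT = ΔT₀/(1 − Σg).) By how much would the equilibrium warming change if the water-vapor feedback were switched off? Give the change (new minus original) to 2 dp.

-0.81 K

Original: g = 0.492, ΔT = 0.878/(1−0.492) = 1.7283 K.
Without water-vapor: g' = 0.044, ΔT' = 0.878/(1−0.044) = 0.9184 K.
Change = 0.9184 − 1.7283 = -0.81 K.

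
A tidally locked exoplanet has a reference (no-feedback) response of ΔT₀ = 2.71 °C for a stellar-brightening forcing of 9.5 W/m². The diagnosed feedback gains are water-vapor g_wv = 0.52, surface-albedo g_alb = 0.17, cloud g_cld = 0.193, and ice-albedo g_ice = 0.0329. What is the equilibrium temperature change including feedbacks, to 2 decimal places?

Total gain g = 0.52 + 0.17 + 0.193 + 0.0329 = 0.9159.
Amplification A = 1/(1 − 0.9159) = 11.89.
ΔT = 2.71 × 11.89 = 32.22 °C.

32.22 °C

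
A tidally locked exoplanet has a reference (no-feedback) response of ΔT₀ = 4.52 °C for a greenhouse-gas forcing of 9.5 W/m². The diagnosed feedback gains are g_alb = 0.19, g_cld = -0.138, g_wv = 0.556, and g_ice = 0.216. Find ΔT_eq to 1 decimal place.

Total gain g = 0.19 − 0.138 + 0.556 + 0.216 = 0.824.
Amplification A = 1/(1 − 0.824) = 5.682.
ΔT = 4.52 × 5.682 = 25.7 °C.

25.7 °C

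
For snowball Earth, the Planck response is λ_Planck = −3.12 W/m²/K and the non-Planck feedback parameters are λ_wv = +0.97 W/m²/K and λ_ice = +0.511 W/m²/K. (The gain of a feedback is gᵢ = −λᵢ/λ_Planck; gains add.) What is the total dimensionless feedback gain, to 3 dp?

0.475

Convert to gains: g_wv = 0.97/3.12 = 0.3109; g_ice = 0.511/3.12 = 0.1638.
Total gain g = 0.4747.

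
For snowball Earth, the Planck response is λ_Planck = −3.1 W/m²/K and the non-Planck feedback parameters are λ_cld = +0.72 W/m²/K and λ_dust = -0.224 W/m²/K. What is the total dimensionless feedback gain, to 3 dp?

0.160

Convert to gains: g_cld = 0.72/3.1 = 0.2323; g_dust = -0.224/3.1 = -0.07226.
Total gain g = 0.16004.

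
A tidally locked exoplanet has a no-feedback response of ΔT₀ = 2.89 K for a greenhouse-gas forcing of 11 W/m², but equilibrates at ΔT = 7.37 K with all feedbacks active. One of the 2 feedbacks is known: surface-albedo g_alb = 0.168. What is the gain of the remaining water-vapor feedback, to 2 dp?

0.44

Amplification A = ΔT/ΔT₀ = 7.37/2.89 = 2.55.
Total gain g = 1 − 1/A = 1 − 1/2.55 = 0.6078.
The known gain is 0.168.
g_wv = 0.6078 − 0.168 = 0.44.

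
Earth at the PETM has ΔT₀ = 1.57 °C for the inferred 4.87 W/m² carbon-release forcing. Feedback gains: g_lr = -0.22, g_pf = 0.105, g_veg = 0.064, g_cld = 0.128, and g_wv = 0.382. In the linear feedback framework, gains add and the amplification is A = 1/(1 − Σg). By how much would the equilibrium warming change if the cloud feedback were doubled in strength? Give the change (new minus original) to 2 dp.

Original: g = 0.459, ΔT = 1.57/(1−0.459) = 2.9020 °C.
With doubled cloud: g' = 0.587, ΔT' = 1.57/(1−0.587) = 3.8015 °C.
Change = 3.8015 − 2.9020 = 0.90 °C.

0.90 °C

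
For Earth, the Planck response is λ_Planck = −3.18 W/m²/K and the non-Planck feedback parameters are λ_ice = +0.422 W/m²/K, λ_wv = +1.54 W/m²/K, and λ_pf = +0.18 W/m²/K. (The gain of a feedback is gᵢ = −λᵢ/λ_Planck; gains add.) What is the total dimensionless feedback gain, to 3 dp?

Convert to gains: g_ice = 0.422/3.18 = 0.1327; g_wv = 1.54/3.18 = 0.4843; g_pf = 0.18/3.18 = 0.0566.
Total gain g = 0.6736.

0.674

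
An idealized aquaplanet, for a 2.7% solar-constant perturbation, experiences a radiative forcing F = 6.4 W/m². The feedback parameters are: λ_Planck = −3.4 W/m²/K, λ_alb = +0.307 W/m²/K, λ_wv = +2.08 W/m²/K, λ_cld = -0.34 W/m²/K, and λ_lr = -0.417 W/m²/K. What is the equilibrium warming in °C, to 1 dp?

3.6 °C

Net feedback parameter λ = (−3.4) + (+0.307) + (+2.08) + (-0.34) + (-0.417) = -1.77 W/m²/K.
ΔT = −F/λ = −6.4/(-1.77) = 3.6 °C.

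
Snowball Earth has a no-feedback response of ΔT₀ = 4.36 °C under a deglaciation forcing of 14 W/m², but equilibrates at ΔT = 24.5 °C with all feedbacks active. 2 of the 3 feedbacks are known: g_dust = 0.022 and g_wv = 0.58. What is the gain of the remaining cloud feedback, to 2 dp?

0.22

Amplification A = ΔT/ΔT₀ = 24.5/4.36 = 5.619.
Total gain g = 1 − 1/A = 1 − 1/5.619 = 0.822.
Known gains sum to 0.022 + 0.58 = 0.602.
g_cld = 0.822 − 0.602 = 0.22.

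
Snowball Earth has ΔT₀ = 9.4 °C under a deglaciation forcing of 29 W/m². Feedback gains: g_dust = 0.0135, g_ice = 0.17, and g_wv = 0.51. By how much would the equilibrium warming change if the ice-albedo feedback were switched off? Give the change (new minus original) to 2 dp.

-10.94 °C

Original: g = 0.6935, ΔT = 9.4/(1−0.6935) = 30.6688 °C.
Without ice-albedo: g' = 0.5235, ΔT' = 9.4/(1−0.5235) = 19.7272 °C.
Change = 19.7272 − 30.6688 = -10.94 °C.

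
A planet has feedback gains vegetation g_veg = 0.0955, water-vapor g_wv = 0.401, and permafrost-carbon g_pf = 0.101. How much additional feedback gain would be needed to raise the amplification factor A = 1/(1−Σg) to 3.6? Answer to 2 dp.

0.12

Current total gain = 0.5975.
Target gain for A = 3.6: g* = 1 − 1/3.6 = 0.7222.
Additional gain needed = 0.7222 − 0.5975 = 0.12.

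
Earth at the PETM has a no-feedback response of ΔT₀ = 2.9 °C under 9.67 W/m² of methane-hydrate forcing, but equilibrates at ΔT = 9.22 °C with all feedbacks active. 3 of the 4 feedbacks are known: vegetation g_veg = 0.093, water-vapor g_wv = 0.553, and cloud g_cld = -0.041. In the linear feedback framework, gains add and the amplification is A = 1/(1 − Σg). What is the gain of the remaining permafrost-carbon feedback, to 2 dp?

Amplification A = ΔT/ΔT₀ = 9.22/2.9 = 3.179.
Total gain g = 1 − 1/A = 1 − 1/3.179 = 0.6854.
Known gains sum to 0.093 + 0.553 − 0.041 = 0.605.
g_pf = 0.6854 − 0.605 = 0.08.

0.08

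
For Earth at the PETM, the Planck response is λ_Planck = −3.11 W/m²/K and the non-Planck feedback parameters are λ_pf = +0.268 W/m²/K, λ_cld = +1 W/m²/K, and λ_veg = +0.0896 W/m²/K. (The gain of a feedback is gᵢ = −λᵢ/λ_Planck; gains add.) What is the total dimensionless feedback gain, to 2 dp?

Convert to gains: g_pf = 0.268/3.11 = 0.08617; g_cld = 1/3.11 = 0.3215; g_veg = 0.0896/3.11 = 0.02881.
Total gain g = 0.43648.

0.44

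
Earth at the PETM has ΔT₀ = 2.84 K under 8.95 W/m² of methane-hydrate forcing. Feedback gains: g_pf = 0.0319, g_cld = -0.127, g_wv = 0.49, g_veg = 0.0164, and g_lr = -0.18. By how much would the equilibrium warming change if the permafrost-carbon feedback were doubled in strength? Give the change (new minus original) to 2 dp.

Original: g = 0.2313, ΔT = 2.84/(1−0.2313) = 3.6945 K.
With doubled permafrost-carbon: g' = 0.2632, ΔT' = 2.84/(1−0.2632) = 3.8545 K.
Change = 3.8545 − 3.6945 = 0.16 K.

0.16 K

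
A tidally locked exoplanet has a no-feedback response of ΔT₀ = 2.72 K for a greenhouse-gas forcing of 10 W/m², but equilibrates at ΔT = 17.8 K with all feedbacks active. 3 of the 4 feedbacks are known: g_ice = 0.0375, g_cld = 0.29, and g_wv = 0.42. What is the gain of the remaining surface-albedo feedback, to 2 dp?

0.10

Amplification A = ΔT/ΔT₀ = 17.8/2.72 = 6.544.
Total gain g = 1 − 1/A = 1 − 1/6.544 = 0.8472.
Known gains sum to 0.0375 + 0.29 + 0.42 = 0.7475.
g_alb = 0.8472 − 0.7475 = 0.10.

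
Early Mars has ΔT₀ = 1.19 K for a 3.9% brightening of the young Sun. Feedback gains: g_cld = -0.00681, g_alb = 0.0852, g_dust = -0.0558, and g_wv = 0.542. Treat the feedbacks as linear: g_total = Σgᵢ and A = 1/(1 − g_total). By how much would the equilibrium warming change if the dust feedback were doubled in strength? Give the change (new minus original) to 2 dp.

-0.31 K

Original: g = 0.56459, ΔT = 1.19/(1−0.56459) = 2.7331 K.
With doubled dust: g' = 0.50879, ΔT' = 1.19/(1−0.50879) = 2.4226 K.
Change = 2.4226 − 2.7331 = -0.31 K.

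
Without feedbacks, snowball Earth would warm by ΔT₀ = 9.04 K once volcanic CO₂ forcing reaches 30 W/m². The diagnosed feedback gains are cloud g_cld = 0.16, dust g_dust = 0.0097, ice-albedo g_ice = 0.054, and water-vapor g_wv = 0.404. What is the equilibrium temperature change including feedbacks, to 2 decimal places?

24.28 K

Total gain g = 0.16 + 0.0097 + 0.054 + 0.404 = 0.6277.
Amplification A = 1/(1 − 0.6277) = 2.686.
ΔT = 9.04 × 2.686 = 24.28 K.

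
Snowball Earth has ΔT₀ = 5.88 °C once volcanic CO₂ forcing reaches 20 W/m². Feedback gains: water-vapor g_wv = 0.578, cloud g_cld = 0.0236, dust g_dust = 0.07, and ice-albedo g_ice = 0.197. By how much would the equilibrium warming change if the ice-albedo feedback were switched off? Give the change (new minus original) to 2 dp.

-26.84 °C

Original: g = 0.8686, ΔT = 5.88/(1−0.8686) = 44.7489 °C.
Without ice-albedo: g' = 0.6716, ΔT' = 5.88/(1−0.6716) = 17.9050 °C.
Change = 17.9050 − 44.7489 = -26.84 °C.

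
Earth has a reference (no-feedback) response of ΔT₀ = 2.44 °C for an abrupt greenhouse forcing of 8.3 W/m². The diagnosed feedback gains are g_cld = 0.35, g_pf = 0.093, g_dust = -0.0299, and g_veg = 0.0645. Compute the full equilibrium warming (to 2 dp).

4.67 °C

Total gain g = 0.35 + 0.093 − 0.0299 + 0.0645 = 0.4776.
Amplification A = 1/(1 − 0.4776) = 1.914.
ΔT = 2.44 × 1.914 = 4.67 °C.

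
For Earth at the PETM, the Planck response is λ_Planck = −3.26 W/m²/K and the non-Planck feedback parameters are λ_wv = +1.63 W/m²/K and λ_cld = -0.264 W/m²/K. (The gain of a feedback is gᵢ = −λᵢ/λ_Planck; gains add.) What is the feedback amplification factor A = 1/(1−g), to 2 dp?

Convert to gains: g_wv = 1.63/3.26 = 0.5; g_cld = -0.264/3.26 = -0.08098.
Total gain g = 0.41902.
A = 1/(1 − 0.41902) = 1.72.

1.72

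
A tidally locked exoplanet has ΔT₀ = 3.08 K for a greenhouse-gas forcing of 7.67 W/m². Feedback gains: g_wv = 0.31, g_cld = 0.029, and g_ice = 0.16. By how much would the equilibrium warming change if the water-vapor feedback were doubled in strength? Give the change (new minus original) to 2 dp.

Original: g = 0.499, ΔT = 3.08/(1−0.499) = 6.1477 K.
With doubled water-vapor: g' = 0.809, ΔT' = 3.08/(1−0.809) = 16.1257 K.
Change = 16.1257 − 6.1477 = 9.98 K.

9.98 K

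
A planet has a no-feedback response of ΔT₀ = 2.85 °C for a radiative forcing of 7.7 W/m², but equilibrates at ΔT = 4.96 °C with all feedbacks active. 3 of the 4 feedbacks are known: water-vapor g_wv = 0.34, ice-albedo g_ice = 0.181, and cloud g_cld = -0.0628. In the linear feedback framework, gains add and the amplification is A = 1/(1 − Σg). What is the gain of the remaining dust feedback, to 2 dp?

Amplification A = ΔT/ΔT₀ = 4.96/2.85 = 1.74.
Total gain g = 1 − 1/A = 1 − 1/1.74 = 0.4253.
Known gains sum to 0.34 + 0.181 − 0.0628 = 0.4582.
g_dust = 0.4253 − 0.4582 = -0.03.

-0.03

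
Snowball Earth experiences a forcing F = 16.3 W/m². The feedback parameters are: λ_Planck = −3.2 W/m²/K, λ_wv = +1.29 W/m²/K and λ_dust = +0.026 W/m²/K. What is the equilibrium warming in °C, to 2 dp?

8.65 °C

Net feedback parameter λ = (−3.2) + (+1.29) + (+0.026) = -1.884 W/m²/K.
ΔT = −F/λ = −16.3/(-1.884) = 8.65 °C.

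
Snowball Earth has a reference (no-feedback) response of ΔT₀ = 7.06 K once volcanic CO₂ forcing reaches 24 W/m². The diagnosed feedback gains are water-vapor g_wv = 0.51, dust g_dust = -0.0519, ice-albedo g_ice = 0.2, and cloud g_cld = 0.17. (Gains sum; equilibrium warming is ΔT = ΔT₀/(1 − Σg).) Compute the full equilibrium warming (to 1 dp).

Total gain g = 0.51 − 0.0519 + 0.2 + 0.17 = 0.8281.
Amplification A = 1/(1 − 0.8281) = 5.817.
ΔT = 7.06 × 5.817 = 41.1 K.

41.1 K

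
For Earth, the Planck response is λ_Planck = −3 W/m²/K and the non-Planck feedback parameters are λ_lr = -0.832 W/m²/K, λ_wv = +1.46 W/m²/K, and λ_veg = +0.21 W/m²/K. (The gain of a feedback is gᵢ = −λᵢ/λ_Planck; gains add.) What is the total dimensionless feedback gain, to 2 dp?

Convert to gains: g_lr = -0.832/3 = -0.2773; g_wv = 1.46/3 = 0.4867; g_veg = 0.21/3 = 0.07.
Total gain g = 0.2794.

0.28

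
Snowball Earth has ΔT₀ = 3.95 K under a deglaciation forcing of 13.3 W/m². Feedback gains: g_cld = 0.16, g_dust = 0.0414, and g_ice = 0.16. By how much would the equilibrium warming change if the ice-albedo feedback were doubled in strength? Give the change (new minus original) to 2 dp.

Original: g = 0.3614, ΔT = 3.95/(1−0.3614) = 6.1854 K.
With doubled ice-albedo: g' = 0.5214, ΔT' = 3.95/(1−0.5214) = 8.2532 K.
Change = 8.2532 − 6.1854 = 2.07 K.

2.07 K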